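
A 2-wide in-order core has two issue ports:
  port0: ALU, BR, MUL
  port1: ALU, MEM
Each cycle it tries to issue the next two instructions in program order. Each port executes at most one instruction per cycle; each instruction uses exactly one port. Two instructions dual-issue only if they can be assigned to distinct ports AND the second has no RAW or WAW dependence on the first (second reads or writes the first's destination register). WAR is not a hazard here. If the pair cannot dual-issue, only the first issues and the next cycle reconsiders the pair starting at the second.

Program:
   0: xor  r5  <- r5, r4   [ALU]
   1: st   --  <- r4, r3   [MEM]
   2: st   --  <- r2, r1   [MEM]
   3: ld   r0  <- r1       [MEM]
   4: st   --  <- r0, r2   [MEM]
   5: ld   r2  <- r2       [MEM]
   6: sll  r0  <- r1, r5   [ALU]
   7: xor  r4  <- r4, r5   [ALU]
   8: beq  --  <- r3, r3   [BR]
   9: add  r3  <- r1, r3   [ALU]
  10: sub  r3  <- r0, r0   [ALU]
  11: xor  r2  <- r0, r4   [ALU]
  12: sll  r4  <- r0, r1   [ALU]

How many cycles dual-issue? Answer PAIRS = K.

#0 head=0: xor st i0,i1 dual
#1 head=2: st i2 no-port MEM/MEM
#2 head=3: ld i3 no-port MEM/MEM
#3 head=4: st i4 no-port MEM/MEM
#4 head=5: ld sll i5,i6 dual
#5 head=7: xor beq i7,i8 dual
#6 head=9: add i9 WAW r3
#7 head=10: sub xor i10,i11 dual
#8 head=12: sll i12 tail

PAIRS = 4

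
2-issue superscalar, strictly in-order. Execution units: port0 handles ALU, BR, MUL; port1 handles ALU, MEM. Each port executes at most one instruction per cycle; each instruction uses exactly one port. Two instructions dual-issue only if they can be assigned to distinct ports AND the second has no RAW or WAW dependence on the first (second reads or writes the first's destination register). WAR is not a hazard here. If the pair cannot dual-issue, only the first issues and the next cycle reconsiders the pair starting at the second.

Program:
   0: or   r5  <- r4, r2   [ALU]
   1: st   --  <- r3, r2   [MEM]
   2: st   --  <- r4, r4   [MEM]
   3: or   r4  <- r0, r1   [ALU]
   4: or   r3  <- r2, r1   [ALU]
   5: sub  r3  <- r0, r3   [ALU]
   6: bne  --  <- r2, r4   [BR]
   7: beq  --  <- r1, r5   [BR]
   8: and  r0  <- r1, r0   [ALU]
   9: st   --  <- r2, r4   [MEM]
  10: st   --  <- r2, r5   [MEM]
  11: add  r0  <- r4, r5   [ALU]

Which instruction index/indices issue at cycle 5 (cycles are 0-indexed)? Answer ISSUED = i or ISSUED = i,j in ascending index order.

[0] i0,i1  or.ALU+st.MEM  -- pair
[1] i2,i3  st.MEM+or.ALU  -- pair
[2] i4  or.ALU  -- RAW+WAW r3
[3] i5,i6  sub.ALU+bne.BR  -- pair
[4] i7,i8  beq.BR+and.ALU  -- pair
[5] i9  st.MEM  -- no-port MEM/MEM
[6] i10,i11  st.MEM+add.ALU  -- pair

ISSUED = 9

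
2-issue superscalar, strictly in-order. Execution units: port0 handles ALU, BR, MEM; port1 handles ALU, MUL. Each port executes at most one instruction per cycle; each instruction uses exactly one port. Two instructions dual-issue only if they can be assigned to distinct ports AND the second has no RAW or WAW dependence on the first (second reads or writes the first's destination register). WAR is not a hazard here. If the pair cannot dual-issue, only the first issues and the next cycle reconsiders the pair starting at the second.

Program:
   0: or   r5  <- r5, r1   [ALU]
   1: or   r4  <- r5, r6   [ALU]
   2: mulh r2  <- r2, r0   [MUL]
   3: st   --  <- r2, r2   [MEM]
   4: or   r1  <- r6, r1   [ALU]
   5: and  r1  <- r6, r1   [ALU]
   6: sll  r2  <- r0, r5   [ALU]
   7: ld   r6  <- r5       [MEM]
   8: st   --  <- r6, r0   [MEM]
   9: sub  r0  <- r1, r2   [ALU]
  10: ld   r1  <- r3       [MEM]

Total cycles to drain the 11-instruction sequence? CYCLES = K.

[0] i0  or  -- RAW r5
[1] i1&i2  or/mulh  -- dual
[2] i3&i4  st/or  -- dual
[3] i5&i6  and/sll  -- dual
[4] i7  ld  -- no-port MEM/MEM
[5] i8&i9  st/sub  -- dual
[6] i10  ld  -- tail

CYCLES = 7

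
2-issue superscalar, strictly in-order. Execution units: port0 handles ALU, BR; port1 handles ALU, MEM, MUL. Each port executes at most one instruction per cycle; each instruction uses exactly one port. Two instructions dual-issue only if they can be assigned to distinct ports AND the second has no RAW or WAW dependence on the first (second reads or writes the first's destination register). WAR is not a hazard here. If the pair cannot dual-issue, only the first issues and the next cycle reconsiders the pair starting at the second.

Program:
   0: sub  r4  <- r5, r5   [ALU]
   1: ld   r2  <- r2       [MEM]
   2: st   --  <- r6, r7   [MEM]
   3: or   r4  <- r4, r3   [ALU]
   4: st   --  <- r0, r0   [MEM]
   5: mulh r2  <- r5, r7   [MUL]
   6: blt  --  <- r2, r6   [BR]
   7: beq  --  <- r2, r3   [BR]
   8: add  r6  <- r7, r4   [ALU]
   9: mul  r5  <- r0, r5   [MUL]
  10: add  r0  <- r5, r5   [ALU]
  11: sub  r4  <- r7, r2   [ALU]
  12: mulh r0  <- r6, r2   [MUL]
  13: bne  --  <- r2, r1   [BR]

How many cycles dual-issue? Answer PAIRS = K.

PAIRS = 5

c0: i0&i1 sub.ALU;ld.MEM  2-wide
c1: i2&i3 st.MEM;or.ALU  2-wide
c2: i4 st.MEM  no-port MEM/MUL
c3: i5 mulh.MUL  RAW r2
c4: i6 blt.BR  no-port BR/BR
c5: i7&i8 beq.BR;add.ALU  2-wide
c6: i9 mul.MUL  RAW r5
c7: i10&i11 add.ALU;sub.ALU  2-wide
c8: i12&i13 mulh.MUL;bne.BR  2-wide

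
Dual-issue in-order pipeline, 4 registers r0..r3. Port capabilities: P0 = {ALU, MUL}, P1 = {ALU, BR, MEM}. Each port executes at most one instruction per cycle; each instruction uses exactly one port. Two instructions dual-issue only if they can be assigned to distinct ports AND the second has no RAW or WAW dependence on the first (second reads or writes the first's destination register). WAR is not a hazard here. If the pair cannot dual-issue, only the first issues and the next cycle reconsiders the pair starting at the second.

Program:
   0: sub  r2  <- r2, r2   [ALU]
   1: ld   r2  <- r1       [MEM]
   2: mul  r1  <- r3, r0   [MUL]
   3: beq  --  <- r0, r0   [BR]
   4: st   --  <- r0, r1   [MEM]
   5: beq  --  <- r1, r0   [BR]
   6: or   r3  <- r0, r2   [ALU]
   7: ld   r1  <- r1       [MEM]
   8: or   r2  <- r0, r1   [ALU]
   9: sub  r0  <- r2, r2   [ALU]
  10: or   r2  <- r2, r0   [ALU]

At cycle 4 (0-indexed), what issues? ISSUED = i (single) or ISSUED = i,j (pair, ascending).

[0] i0  sub.ALU  -- WAW r2
[1] i1/i2  ld.MEM/mul.MUL  -- dual
[2] i3  beq.BR  -- no-port BR/MEM
[3] i4  st.MEM  -- no-port MEM/BR
[4] i5/i6  beq.BR/or.ALU  -- dual
[5] i7  ld.MEM  -- RAW r1
[6] i8  or.ALU  -- RAW r2
[7] i9  sub.ALU  -- RAW r0
[8] i10  or.ALU  -- tail

ISSUED = 5,6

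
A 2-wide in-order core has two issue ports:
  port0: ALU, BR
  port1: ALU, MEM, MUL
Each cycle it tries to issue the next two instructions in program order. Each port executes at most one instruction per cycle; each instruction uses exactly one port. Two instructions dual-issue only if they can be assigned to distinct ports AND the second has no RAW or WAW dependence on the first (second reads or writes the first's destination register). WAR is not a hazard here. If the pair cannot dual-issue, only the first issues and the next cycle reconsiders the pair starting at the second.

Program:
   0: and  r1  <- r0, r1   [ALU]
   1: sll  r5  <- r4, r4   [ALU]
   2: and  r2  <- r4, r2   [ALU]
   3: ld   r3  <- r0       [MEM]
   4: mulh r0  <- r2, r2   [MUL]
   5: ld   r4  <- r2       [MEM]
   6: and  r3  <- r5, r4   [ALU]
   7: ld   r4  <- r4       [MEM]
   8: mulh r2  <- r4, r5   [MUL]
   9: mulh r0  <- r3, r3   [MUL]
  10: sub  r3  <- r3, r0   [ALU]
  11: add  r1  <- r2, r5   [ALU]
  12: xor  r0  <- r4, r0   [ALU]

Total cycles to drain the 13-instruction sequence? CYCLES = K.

CYCLES = 9

0. and.ALU sll.ALU @i0+i1  | 2-wide
1. and.ALU ld.MEM @i2+i3  | 2-wide
2. mulh.MUL @i4  | no-port MUL/MEM
3. ld.MEM @i5  | RAW r4
4. and.ALU ld.MEM @i6+i7  | 2-wide
5. mulh.MUL @i8  | no-port MUL/MUL
6. mulh.MUL @i9  | RAW r0
7. sub.ALU add.ALU @i10+i11  | 2-wide
8. xor.ALU @i12  | tail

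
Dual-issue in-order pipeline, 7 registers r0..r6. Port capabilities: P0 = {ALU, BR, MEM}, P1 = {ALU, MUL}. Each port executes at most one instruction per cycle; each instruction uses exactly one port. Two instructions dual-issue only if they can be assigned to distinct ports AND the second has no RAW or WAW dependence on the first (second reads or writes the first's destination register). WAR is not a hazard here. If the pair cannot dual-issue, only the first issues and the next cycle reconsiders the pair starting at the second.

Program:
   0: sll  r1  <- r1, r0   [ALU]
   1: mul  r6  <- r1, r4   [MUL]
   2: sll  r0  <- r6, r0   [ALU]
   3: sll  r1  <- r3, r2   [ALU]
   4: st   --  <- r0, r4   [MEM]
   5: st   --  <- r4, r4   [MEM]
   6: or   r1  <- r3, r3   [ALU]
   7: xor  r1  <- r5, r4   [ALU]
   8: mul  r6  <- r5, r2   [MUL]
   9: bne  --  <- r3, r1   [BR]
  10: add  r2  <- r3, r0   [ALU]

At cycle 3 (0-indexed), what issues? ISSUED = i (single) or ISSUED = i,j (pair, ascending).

ISSUED = 4

  cy0 -> i0 (sll.ALU) RAW r1
  cy1 -> i1 (mul.MUL) RAW r6
  cy2 -> i2/i3 (sll.ALU+sll.ALU) dual
  cy3 -> i4 (st.MEM) no-port MEM/MEM
  cy4 -> i5/i6 (st.MEM+or.ALU) dual
  cy5 -> i7/i8 (xor.ALU+mul.MUL) dual
  cy6 -> i9/i10 (bne.BR+add.ALU) dual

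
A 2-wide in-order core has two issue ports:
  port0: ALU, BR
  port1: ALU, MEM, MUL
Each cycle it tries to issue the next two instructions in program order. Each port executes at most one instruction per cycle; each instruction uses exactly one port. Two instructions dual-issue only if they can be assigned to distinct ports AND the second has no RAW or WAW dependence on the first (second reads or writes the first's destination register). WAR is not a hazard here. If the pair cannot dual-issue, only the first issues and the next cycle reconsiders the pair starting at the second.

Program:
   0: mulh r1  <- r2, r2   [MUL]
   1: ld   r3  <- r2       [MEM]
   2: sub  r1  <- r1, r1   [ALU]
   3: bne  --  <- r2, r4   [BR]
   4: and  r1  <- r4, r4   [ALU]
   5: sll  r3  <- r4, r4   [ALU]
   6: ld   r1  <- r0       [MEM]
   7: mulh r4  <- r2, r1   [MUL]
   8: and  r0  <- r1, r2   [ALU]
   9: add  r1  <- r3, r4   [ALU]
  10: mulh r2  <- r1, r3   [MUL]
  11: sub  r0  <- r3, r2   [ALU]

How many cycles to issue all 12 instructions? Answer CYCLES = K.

CYCLES = 8

c0: i0 mulh.MUL  no-port MUL/MEM
c1: i1/i2 ld.MEM sub.ALU  2-wide
c2: i3/i4 bne.BR and.ALU  2-wide
c3: i5/i6 sll.ALU ld.MEM  2-wide
c4: i7/i8 mulh.MUL and.ALU  2-wide
c5: i9 add.ALU  RAW r1
c6: i10 mulh.MUL  RAW r2
c7: i11 sub.ALU  tail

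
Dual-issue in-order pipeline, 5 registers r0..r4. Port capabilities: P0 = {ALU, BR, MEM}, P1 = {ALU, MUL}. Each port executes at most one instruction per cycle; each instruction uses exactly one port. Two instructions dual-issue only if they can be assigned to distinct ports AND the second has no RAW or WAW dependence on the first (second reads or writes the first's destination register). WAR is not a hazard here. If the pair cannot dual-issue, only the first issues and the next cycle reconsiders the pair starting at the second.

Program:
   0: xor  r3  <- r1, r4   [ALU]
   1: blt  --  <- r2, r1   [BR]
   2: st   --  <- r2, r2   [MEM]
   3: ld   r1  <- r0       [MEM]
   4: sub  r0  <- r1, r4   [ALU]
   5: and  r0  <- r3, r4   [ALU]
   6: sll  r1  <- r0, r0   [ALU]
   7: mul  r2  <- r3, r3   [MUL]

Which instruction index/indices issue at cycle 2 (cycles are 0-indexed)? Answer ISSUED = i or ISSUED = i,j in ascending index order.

ISSUED = 3

0. xor/blt @i0/i1  | 2-wide
1. st @i2  | no-port MEM/MEM
2. ld @i3  | RAW r1
3. sub @i4  | WAW r0
4. and @i5  | RAW r0
5. sll/mul @i6/i7  | 2-wide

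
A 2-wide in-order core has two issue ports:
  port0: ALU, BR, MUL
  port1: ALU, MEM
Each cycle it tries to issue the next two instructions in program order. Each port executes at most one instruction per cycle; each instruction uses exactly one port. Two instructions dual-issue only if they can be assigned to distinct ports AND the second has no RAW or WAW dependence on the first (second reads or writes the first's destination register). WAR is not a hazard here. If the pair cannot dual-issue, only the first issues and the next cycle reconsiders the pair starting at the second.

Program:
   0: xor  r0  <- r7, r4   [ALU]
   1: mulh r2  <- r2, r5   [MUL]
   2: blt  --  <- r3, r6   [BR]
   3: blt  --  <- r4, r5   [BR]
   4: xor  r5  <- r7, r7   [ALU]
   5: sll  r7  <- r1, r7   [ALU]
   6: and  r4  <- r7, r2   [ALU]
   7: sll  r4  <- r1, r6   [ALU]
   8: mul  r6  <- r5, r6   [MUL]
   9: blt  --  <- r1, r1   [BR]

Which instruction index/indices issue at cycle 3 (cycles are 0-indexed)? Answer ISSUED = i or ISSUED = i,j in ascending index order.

ISSUED = 5

#0 head=0: xor/mulh i0&i1 2-wide
#1 head=2: blt i2 no-port BR/BR
#2 head=3: blt/xor i3&i4 2-wide
#3 head=5: sll i5 RAW r7
#4 head=6: and i6 WAW r4
#5 head=7: sll/mul i7&i8 2-wide
#6 head=9: blt i9 tail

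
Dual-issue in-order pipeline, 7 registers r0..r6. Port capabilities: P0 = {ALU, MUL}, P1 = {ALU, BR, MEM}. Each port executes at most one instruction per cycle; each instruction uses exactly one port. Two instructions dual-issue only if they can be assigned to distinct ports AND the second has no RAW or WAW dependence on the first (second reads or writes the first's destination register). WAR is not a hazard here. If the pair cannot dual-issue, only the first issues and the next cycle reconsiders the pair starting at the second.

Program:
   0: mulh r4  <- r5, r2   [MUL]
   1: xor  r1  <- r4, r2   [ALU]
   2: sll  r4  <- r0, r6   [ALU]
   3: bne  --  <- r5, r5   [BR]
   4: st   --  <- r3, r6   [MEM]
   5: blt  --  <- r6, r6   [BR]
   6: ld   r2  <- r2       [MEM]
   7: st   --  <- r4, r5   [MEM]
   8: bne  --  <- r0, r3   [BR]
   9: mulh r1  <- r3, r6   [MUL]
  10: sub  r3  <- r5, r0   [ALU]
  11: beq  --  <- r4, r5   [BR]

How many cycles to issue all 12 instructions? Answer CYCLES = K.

#0 head=0: mulh i0 RAW r4
#1 head=1: xor+sll i1/i2 dual
#2 head=3: bne i3 no-port BR/MEM
#3 head=4: st i4 no-port MEM/BR
#4 head=5: blt i5 no-port BR/MEM
#5 head=6: ld i6 no-port MEM/MEM
#6 head=7: st i7 no-port MEM/BR
#7 head=8: bne+mulh i8/i9 dual
#8 head=10: sub+beq i10/i11 dual

CYCLES = 9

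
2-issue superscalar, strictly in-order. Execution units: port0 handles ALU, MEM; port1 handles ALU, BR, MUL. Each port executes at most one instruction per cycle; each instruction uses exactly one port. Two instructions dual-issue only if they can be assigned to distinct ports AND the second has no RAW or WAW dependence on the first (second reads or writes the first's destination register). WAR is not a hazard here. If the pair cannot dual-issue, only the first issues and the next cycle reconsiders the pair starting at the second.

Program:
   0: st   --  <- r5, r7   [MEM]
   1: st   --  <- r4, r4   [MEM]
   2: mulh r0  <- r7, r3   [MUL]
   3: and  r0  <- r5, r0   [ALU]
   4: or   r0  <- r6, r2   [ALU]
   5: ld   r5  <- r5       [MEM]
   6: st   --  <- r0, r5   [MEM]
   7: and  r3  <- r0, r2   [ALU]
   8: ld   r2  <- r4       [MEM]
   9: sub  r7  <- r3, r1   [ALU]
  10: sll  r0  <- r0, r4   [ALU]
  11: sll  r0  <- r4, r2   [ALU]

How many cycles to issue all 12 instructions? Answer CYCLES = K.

CYCLES = 8

c0: i0 st  no-port MEM/MEM
c1: i1,i2 st mulh  pair
c2: i3 and  WAW r0
c3: i4,i5 or ld  pair
c4: i6,i7 st and  pair
c5: i8,i9 ld sub  pair
c6: i10 sll  WAW r0
c7: i11 sll  tail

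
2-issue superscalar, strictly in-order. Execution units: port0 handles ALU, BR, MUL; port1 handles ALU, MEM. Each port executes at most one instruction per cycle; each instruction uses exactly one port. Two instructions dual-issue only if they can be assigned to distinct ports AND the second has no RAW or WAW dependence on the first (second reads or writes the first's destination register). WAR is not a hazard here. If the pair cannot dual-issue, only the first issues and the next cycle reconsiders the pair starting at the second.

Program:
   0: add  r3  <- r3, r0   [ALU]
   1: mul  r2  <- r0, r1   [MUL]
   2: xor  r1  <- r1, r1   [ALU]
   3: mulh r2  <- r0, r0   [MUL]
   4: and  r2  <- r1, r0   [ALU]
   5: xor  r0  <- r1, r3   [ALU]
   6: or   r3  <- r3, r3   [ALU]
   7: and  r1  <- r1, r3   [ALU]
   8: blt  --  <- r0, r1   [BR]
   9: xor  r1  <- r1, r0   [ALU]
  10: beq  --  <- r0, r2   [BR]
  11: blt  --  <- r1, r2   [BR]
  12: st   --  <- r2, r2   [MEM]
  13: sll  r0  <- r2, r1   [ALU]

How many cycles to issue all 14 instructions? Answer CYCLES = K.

t=0 i0&i1:add.ALU/mul.MUL ; pair
t=1 i2&i3:xor.ALU/mulh.MUL ; pair
t=2 i4&i5:and.ALU/xor.ALU ; pair
t=3 i6:or.ALU ; RAW r3
t=4 i7:and.ALU ; RAW r1
t=5 i8&i9:blt.BR/xor.ALU ; pair
t=6 i10:beq.BR ; no-port BR/BR
t=7 i11&i12:blt.BR/st.MEM ; pair
t=8 i13:sll.ALU ; tail

CYCLES = 9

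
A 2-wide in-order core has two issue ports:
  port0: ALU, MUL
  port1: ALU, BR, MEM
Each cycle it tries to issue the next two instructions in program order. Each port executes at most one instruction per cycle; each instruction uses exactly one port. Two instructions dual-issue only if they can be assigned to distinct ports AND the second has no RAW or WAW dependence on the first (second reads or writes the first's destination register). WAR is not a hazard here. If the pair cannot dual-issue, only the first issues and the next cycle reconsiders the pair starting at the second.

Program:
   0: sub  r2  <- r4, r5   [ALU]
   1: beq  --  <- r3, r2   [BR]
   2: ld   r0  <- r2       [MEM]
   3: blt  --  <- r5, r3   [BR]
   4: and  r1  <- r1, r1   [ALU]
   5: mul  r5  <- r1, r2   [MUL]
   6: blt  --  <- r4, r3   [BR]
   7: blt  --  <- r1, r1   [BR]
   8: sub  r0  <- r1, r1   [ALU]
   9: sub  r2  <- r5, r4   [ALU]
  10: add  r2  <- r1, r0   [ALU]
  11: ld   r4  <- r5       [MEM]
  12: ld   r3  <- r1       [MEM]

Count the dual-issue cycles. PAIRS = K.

t=0 i0:sub.ALU ; RAW r2
t=1 i1:beq.BR ; no-port BR/MEM
t=2 i2:ld.MEM ; no-port MEM/BR
t=3 i3/i4:blt.BR/and.ALU ; pair
t=4 i5/i6:mul.MUL/blt.BR ; pair
t=5 i7/i8:blt.BR/sub.ALU ; pair
t=6 i9:sub.ALU ; WAW r2
t=7 i10/i11:add.ALU/ld.MEM ; pair
t=8 i12:ld.MEM ; tail

PAIRS = 4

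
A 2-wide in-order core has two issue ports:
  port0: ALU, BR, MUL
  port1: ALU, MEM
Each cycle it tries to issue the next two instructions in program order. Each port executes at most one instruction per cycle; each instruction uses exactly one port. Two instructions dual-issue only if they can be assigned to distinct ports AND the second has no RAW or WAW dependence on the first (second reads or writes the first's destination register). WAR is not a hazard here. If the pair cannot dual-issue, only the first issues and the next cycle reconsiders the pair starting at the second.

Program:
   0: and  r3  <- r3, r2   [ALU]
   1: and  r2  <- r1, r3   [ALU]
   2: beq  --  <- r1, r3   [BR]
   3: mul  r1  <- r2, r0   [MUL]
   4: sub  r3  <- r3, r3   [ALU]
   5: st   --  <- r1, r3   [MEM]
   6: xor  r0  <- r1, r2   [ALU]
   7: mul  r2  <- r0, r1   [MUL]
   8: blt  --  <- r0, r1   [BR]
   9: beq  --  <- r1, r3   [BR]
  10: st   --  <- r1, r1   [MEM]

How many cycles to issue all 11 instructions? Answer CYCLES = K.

0. and.ALU @i0  | RAW r3
1. and.ALU;beq.BR @i1&i2  | 2-wide
2. mul.MUL;sub.ALU @i3&i4  | 2-wide
3. st.MEM;xor.ALU @i5&i6  | 2-wide
4. mul.MUL @i7  | no-port MUL/BR
5. blt.BR @i8  | no-port BR/BR
6. beq.BR;st.MEM @i9&i10  | 2-wide

CYCLES = 7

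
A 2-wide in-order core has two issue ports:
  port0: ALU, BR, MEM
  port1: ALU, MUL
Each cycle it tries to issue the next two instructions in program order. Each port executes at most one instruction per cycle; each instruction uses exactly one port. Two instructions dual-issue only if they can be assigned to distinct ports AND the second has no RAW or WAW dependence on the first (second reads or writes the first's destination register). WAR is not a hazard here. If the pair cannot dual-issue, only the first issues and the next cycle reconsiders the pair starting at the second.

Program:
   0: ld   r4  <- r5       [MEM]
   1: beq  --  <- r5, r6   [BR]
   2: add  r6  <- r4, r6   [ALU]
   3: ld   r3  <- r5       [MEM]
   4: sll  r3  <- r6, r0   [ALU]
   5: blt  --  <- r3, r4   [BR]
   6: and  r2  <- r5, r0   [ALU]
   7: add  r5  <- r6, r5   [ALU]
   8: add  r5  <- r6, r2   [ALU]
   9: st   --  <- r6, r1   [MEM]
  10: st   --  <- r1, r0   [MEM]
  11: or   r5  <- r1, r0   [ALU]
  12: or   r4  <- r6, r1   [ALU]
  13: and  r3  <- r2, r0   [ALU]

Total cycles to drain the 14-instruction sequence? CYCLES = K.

  cy0 -> i0 (ld) no-port MEM/BR
  cy1 -> i1+i2 (beq add) pair
  cy2 -> i3 (ld) WAW r3
  cy3 -> i4 (sll) RAW r3
  cy4 -> i5+i6 (blt and) pair
  cy5 -> i7 (add) WAW r5
  cy6 -> i8+i9 (add st) pair
  cy7 -> i10+i11 (st or) pair
  cy8 -> i12+i13 (or and) pair

CYCLES = 9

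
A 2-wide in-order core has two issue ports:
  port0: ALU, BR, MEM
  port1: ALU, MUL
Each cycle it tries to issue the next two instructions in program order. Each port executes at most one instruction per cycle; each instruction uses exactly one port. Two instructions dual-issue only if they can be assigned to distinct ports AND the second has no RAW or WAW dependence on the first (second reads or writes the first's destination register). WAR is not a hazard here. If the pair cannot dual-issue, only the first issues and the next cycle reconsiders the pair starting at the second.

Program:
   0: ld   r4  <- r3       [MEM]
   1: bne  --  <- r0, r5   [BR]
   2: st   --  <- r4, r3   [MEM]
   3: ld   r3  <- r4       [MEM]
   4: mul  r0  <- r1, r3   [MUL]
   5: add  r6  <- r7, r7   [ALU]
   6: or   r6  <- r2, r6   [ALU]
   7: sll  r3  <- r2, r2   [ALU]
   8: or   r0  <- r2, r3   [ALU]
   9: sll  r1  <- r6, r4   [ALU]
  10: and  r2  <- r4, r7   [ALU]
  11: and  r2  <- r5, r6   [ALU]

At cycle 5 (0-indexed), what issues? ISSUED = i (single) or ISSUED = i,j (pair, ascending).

t=0 i0:ld ; no-port MEM/BR
t=1 i1:bne ; no-port BR/MEM
t=2 i2:st ; no-port MEM/MEM
t=3 i3:ld ; RAW r3
t=4 i4,i5:mul+add ; pair
t=5 i6,i7:or+sll ; pair
t=6 i8,i9:or+sll ; pair
t=7 i10:and ; WAW r2
t=8 i11:and ; tail

ISSUED = 6,7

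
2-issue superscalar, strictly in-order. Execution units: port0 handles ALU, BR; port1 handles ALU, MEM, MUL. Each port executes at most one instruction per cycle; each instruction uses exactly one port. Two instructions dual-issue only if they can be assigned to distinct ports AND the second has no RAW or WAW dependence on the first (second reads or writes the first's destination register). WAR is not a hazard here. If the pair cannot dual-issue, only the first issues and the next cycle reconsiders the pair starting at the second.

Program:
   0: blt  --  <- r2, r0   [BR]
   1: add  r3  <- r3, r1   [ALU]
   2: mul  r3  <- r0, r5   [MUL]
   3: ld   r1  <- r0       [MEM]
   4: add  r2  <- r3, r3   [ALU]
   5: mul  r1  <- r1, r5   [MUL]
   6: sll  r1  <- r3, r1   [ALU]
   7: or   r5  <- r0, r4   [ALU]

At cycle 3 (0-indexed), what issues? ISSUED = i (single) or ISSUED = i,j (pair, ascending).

#0 head=0: blt;add i0,i1 2-wide
#1 head=2: mul i2 no-port MUL/MEM
#2 head=3: ld;add i3,i4 2-wide
#3 head=5: mul i5 RAW+WAW r1
#4 head=6: sll;or i6,i7 2-wide

ISSUED = 5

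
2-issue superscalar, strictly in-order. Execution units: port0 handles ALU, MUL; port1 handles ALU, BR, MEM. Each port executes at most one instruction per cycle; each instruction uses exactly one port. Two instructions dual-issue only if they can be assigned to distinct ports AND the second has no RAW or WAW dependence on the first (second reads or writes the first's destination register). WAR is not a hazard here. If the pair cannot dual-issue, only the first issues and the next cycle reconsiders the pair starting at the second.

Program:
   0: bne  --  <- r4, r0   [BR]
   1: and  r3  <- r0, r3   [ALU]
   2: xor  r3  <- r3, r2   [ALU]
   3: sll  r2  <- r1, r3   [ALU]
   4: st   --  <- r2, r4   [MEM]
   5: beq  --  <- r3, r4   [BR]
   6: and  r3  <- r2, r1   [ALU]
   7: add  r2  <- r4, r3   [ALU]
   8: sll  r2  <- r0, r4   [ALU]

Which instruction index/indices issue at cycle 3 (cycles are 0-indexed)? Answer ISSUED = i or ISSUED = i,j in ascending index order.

t=0 i0&i1:bne+and ; pair
t=1 i2:xor ; RAW r3
t=2 i3:sll ; RAW r2
t=3 i4:st ; no-port MEM/BR
t=4 i5&i6:beq+and ; pair
t=5 i7:add ; WAW r2
t=6 i8:sll ; tail

ISSUED = 4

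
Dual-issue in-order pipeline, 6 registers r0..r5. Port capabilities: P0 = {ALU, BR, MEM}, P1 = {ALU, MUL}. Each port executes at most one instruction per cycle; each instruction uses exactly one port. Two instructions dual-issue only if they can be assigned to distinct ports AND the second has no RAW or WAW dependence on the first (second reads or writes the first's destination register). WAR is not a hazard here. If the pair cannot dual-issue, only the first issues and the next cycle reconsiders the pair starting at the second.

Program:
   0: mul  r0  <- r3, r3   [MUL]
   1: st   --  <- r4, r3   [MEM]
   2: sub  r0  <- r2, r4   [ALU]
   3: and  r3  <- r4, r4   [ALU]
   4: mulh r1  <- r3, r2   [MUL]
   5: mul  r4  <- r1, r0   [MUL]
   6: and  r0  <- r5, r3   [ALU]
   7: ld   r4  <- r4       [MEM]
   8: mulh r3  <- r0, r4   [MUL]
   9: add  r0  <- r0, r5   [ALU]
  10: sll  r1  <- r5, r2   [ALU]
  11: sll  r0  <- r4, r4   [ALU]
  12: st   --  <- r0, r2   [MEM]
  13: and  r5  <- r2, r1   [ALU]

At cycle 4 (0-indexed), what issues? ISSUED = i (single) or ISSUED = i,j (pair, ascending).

ISSUED = 7

#0 head=0: mul/st i0&i1 2-wide
#1 head=2: sub/and i2&i3 2-wide
#2 head=4: mulh i4 no-port MUL/MUL
#3 head=5: mul/and i5&i6 2-wide
#4 head=7: ld i7 RAW r4
#5 head=8: mulh/add i8&i9 2-wide
#6 head=10: sll/sll i10&i11 2-wide
#7 head=12: st/and i12&i13 2-wide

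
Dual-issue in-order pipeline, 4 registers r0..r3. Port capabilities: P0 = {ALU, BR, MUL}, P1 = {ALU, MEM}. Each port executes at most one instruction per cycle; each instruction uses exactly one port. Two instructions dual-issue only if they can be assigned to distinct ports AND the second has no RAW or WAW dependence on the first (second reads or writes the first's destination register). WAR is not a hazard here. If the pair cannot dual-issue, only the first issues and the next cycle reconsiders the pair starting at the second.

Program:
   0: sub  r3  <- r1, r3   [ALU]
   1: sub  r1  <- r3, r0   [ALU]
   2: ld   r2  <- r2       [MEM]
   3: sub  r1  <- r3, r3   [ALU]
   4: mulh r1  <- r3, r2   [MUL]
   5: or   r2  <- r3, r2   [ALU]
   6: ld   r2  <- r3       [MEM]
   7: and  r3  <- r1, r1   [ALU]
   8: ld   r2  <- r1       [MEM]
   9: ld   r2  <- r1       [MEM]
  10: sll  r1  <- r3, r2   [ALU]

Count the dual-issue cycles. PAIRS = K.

0. sub.ALU @i0  | RAW r3
1. sub.ALU/ld.MEM @i1/i2  | 2-wide
2. sub.ALU @i3  | WAW r1
3. mulh.MUL/or.ALU @i4/i5  | 2-wide
4. ld.MEM/and.ALU @i6/i7  | 2-wide
5. ld.MEM @i8  | no-port MEM/MEM
6. ld.MEM @i9  | RAW r2
7. sll.ALU @i10  | tail

PAIRS = 3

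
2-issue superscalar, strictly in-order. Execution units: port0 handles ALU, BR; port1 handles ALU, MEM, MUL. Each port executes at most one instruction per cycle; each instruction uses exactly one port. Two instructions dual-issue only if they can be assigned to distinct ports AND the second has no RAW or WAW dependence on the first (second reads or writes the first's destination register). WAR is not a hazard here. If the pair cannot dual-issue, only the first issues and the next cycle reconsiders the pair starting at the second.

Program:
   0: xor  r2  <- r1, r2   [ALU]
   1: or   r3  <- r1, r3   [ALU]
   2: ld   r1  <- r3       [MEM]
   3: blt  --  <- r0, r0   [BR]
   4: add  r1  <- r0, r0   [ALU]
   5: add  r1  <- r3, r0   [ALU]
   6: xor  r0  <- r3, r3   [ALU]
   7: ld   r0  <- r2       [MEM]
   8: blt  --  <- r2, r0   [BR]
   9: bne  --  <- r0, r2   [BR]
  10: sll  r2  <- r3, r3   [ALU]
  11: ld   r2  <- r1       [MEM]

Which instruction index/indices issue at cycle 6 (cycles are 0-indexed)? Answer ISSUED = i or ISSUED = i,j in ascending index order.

ISSUED = 9,10

0. xor or @i0+i1  | 2-wide
1. ld blt @i2+i3  | 2-wide
2. add @i4  | WAW r1
3. add xor @i5+i6  | 2-wide
4. ld @i7  | RAW r0
5. blt @i8  | no-port BR/BR
6. bne sll @i9+i10  | 2-wide
7. ld @i11  | tail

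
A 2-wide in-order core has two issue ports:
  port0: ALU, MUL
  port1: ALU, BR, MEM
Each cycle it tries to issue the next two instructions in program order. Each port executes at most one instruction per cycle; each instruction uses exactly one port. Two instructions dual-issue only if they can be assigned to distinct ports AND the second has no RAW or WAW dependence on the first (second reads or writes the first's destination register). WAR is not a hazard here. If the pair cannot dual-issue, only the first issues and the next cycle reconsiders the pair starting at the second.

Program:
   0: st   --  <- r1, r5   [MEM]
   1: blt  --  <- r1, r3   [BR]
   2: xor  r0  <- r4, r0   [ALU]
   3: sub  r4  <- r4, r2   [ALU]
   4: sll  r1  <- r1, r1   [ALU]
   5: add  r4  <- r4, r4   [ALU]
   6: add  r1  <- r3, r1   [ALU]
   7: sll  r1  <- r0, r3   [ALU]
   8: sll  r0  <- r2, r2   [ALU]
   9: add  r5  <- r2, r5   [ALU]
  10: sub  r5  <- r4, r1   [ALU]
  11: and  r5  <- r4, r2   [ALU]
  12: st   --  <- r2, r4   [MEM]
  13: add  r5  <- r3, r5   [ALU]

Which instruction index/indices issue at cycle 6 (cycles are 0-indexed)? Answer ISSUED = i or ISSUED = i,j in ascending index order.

#0 head=0: st.MEM i0 no-port MEM/BR
#1 head=1: blt.BR+xor.ALU i1&i2 dual
#2 head=3: sub.ALU+sll.ALU i3&i4 dual
#3 head=5: add.ALU+add.ALU i5&i6 dual
#4 head=7: sll.ALU+sll.ALU i7&i8 dual
#5 head=9: add.ALU i9 WAW r5
#6 head=10: sub.ALU i10 WAW r5
#7 head=11: and.ALU+st.MEM i11&i12 dual
#8 head=13: add.ALU i13 tail

ISSUED = 10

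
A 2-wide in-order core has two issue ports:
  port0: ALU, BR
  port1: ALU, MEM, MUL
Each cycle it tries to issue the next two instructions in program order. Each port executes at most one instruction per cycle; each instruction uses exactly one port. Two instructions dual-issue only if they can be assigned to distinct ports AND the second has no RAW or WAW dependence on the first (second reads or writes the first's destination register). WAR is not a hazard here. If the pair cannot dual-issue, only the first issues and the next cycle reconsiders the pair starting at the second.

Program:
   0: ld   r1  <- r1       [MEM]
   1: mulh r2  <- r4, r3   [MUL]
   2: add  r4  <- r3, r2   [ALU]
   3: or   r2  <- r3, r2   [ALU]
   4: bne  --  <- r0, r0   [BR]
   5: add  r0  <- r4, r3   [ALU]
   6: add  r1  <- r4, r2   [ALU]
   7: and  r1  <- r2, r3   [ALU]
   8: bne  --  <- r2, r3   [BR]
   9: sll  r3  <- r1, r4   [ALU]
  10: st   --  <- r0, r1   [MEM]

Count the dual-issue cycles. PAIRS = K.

  cy0 -> i0 (ld.MEM) no-port MEM/MUL
  cy1 -> i1 (mulh.MUL) RAW r2
  cy2 -> i2,i3 (add.ALU/or.ALU) 2-wide
  cy3 -> i4,i5 (bne.BR/add.ALU) 2-wide
  cy4 -> i6 (add.ALU) WAW r1
  cy5 -> i7,i8 (and.ALU/bne.BR) 2-wide
  cy6 -> i9,i10 (sll.ALU/st.MEM) 2-wide

PAIRS = 4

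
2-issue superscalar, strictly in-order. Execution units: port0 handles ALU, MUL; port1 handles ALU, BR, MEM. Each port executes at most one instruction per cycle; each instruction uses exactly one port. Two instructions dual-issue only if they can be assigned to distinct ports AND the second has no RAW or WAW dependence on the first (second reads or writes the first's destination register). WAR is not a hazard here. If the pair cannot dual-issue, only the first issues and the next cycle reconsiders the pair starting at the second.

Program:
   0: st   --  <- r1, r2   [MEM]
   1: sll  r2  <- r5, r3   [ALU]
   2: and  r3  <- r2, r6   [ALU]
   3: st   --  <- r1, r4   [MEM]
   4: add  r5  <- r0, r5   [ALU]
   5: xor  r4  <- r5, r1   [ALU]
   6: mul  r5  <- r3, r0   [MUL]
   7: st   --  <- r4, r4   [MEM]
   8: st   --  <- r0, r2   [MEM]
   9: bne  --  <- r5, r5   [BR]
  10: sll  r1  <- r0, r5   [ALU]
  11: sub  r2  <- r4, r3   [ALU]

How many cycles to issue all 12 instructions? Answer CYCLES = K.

0. st.MEM sll.ALU @i0&i1  | 2-wide
1. and.ALU st.MEM @i2&i3  | 2-wide
2. add.ALU @i4  | RAW r5
3. xor.ALU mul.MUL @i5&i6  | 2-wide
4. st.MEM @i7  | no-port MEM/MEM
5. st.MEM @i8  | no-port MEM/BR
6. bne.BR sll.ALU @i9&i10  | 2-wide
7. sub.ALU @i11  | tail

CYCLES = 8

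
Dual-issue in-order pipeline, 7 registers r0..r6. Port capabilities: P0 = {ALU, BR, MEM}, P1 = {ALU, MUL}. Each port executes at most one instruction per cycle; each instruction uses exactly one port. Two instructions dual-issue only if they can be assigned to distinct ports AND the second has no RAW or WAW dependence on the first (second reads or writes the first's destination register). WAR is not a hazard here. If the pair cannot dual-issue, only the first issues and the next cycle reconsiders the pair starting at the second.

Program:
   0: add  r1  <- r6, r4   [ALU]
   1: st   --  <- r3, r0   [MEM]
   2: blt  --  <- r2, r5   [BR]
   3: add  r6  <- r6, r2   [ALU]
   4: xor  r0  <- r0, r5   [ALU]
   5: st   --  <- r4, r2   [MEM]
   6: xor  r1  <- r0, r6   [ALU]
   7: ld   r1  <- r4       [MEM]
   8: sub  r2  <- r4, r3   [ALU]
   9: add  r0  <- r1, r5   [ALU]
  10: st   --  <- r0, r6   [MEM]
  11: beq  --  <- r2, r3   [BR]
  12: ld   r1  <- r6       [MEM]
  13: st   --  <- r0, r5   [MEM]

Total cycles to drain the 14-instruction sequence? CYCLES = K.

c0: i0,i1 add.ALU st.MEM  dual
c1: i2,i3 blt.BR add.ALU  dual
c2: i4,i5 xor.ALU st.MEM  dual
c3: i6 xor.ALU  WAW r1
c4: i7,i8 ld.MEM sub.ALU  dual
c5: i9 add.ALU  RAW r0
c6: i10 st.MEM  no-port MEM/BR
c7: i11 beq.BR  no-port BR/MEM
c8: i12 ld.MEM  no-port MEM/MEM
c9: i13 st.MEM  tail

CYCLES = 10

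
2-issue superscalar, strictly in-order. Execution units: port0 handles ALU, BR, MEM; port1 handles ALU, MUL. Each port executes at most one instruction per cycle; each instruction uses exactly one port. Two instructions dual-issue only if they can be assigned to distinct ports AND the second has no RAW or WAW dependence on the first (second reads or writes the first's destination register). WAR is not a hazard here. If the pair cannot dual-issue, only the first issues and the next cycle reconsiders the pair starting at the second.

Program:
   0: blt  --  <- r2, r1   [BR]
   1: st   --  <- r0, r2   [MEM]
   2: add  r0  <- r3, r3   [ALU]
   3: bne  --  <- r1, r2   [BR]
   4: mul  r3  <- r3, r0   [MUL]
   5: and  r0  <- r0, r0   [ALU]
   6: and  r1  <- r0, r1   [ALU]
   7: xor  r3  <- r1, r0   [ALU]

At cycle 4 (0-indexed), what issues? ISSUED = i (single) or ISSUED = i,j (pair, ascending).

c0: i0 blt  no-port BR/MEM
c1: i1&i2 st add  pair
c2: i3&i4 bne mul  pair
c3: i5 and  RAW r0
c4: i6 and  RAW r1
c5: i7 xor  tail

ISSUED = 6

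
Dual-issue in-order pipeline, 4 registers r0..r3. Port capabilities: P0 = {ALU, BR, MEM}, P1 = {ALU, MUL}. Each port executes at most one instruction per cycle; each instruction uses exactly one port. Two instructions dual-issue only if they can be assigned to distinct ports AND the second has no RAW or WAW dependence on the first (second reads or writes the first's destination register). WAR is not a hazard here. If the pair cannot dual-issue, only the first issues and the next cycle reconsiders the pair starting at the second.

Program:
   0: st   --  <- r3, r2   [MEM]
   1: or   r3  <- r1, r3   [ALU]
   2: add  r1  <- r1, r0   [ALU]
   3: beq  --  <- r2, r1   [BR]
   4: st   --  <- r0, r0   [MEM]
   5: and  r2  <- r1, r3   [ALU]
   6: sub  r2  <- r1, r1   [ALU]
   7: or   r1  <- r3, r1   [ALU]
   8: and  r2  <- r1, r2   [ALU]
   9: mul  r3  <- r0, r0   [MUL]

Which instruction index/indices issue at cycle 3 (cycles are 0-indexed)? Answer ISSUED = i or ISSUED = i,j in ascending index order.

ISSUED = 4,5

#0 head=0: st.MEM;or.ALU i0,i1 pair
#1 head=2: add.ALU i2 RAW r1
#2 head=3: beq.BR i3 no-port BR/MEM
#3 head=4: st.MEM;and.ALU i4,i5 pair
#4 head=6: sub.ALU;or.ALU i6,i7 pair
#5 head=8: and.ALU;mul.MUL i8,i9 pair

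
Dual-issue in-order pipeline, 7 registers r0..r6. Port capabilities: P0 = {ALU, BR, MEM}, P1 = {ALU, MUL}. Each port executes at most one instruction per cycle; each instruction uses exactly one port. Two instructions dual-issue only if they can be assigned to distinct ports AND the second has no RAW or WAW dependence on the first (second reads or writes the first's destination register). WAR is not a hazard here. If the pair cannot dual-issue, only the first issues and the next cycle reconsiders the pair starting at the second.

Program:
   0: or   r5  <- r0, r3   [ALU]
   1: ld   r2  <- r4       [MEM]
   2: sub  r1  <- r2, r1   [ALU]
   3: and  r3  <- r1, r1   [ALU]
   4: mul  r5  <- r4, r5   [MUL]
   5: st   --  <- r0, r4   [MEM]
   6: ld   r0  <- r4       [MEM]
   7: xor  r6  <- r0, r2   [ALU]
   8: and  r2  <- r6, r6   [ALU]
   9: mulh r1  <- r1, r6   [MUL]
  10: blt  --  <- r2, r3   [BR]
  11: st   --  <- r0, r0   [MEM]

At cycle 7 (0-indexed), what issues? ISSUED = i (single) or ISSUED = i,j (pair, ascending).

  cy0 -> i0+i1 (or.ALU;ld.MEM) pair
  cy1 -> i2 (sub.ALU) RAW r1
  cy2 -> i3+i4 (and.ALU;mul.MUL) pair
  cy3 -> i5 (st.MEM) no-port MEM/MEM
  cy4 -> i6 (ld.MEM) RAW r0
  cy5 -> i7 (xor.ALU) RAW r6
  cy6 -> i8+i9 (and.ALU;mulh.MUL) pair
  cy7 -> i10 (blt.BR) no-port BR/MEM
  cy8 -> i11 (st.MEM) tail

ISSUED = 10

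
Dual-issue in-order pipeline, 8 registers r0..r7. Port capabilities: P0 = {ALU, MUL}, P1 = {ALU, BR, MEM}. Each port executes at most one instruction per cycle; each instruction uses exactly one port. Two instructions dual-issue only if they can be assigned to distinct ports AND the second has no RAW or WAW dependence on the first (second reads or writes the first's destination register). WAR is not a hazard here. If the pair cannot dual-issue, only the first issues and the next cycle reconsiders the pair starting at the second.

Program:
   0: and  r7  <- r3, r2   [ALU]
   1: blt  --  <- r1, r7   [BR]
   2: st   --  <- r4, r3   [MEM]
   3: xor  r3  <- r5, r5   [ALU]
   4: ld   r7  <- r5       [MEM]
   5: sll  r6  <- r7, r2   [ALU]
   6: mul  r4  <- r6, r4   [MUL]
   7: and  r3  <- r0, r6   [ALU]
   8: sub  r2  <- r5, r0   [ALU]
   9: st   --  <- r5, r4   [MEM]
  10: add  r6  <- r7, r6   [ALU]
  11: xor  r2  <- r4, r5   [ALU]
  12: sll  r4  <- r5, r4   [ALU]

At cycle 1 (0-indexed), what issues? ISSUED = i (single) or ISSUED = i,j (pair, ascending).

ISSUED = 1

[0] i0  and.ALU  -- RAW r7
[1] i1  blt.BR  -- no-port BR/MEM
[2] i2+i3  st.MEM+xor.ALU  -- dual
[3] i4  ld.MEM  -- RAW r7
[4] i5  sll.ALU  -- RAW r6
[5] i6+i7  mul.MUL+and.ALU  -- dual
[6] i8+i9  sub.ALU+st.MEM  -- dual
[7] i10+i11  add.ALU+xor.ALU  -- dual
[8] i12  sll.ALU  -- tail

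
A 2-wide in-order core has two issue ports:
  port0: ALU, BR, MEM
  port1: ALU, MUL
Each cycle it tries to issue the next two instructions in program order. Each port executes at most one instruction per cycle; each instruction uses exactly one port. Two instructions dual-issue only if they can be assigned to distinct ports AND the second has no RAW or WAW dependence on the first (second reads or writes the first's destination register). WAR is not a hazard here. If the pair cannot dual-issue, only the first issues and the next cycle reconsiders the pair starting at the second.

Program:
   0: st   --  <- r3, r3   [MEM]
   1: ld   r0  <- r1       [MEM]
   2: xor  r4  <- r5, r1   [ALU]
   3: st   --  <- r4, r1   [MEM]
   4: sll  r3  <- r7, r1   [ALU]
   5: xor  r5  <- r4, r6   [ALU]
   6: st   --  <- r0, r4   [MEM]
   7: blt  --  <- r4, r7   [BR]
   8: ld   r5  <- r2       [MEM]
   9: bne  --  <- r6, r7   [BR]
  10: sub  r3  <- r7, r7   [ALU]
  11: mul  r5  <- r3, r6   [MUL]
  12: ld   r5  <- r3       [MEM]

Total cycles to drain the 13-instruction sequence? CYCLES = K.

CYCLES = 9

[0] i0  st  -- no-port MEM/MEM
[1] i1/i2  ld+xor  -- dual
[2] i3/i4  st+sll  -- dual
[3] i5/i6  xor+st  -- dual
[4] i7  blt  -- no-port BR/MEM
[5] i8  ld  -- no-port MEM/BR
[6] i9/i10  bne+sub  -- dual
[7] i11  mul  -- WAW r5
[8] i12  ld  -- tail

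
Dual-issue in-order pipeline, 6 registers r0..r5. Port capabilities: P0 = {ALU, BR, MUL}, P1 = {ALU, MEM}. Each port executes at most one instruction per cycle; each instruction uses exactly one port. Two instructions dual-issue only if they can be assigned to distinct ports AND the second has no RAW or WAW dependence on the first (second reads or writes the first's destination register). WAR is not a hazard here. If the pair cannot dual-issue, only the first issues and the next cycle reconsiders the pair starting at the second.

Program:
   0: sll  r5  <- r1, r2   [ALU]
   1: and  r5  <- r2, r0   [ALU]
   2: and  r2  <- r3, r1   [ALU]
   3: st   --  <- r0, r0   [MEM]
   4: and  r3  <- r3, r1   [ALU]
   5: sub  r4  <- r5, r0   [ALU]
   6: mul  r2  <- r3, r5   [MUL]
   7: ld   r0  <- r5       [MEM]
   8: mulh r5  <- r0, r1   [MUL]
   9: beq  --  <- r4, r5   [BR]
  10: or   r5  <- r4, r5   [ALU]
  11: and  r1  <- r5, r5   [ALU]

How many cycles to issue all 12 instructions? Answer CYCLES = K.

  cy0 -> i0 (sll) WAW r5
  cy1 -> i1,i2 (and and) 2-wide
  cy2 -> i3,i4 (st and) 2-wide
  cy3 -> i5,i6 (sub mul) 2-wide
  cy4 -> i7 (ld) RAW r0
  cy5 -> i8 (mulh) no-port MUL/BR
  cy6 -> i9,i10 (beq or) 2-wide
  cy7 -> i11 (and) tail

CYCLES = 8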